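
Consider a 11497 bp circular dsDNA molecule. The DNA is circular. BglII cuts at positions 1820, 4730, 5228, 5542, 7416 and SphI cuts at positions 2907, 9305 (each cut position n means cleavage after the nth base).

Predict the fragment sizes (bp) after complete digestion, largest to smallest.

4012, 1889, 1874, 1823, 1087, 498, 314 bp

Combined cut positions (sorted): 1820, 2907, 4730, 5228, 5542, 7416, 9305.
Circular molecule, 7 cuts → 7 fragments:
  2907 − 1820 = 1087 bp
  4730 − 2907 = 1823 bp
  5228 − 4730 = 498 bp
  5542 − 5228 = 314 bp
  7416 − 5542 = 1874 bp
  9305 − 7416 = 1889 bp
  wrap: 11497 − 9305 + 1820 = 4012 bp
Sorted largest to smallest: 4012, 1889, 1874, 1823, 1087, 498, 314 bp.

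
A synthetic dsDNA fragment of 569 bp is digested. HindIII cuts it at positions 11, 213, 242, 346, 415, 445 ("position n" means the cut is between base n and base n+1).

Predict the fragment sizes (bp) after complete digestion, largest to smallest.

Linear molecule, 6 cuts → 7 fragments:
  11 − 0 = 11 bp
  213 − 11 = 202 bp
  242 − 213 = 29 bp
  346 − 242 = 104 bp
  415 − 346 = 69 bp
  445 − 415 = 30 bp
  569 − 445 = 124 bp
Sorted largest to smallest: 202, 124, 104, 69, 30, 29, 11 bp.

202, 124, 104, 69, 30, 29, 11 bp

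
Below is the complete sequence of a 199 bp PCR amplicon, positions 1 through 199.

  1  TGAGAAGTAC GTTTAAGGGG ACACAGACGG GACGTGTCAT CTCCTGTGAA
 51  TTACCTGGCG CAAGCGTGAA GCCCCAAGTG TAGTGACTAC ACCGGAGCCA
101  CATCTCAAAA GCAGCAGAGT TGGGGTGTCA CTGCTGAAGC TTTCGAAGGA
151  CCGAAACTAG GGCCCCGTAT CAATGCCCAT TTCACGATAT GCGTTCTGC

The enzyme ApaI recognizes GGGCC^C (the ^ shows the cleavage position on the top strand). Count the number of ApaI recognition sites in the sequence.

1

GGGCCC occurs starting at position 160.
ApaI cuts at 1 site.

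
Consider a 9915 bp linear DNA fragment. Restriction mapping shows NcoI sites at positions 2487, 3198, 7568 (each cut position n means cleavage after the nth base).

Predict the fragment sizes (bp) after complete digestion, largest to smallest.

Linear molecule, 3 cuts → 4 fragments:
  2487 − 0 = 2487 bp
  3198 − 2487 = 711 bp
  7568 − 3198 = 4370 bp
  9915 − 7568 = 2347 bp
Sorted largest to smallest: 4370, 2487, 2347, 711 bp.

4370, 2487, 2347, 711 bp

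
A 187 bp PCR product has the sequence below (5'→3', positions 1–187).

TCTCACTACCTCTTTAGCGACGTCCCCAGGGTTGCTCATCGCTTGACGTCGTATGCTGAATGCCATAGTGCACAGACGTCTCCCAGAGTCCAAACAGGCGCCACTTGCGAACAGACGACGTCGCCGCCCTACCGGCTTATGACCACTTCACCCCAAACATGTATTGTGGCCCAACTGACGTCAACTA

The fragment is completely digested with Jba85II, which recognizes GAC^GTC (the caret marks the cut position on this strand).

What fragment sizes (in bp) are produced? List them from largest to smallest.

60, 42, 30, 26, 21, 8 bp

Jba85II sites (GACGTC) start at positions 19, 45, 75, 117, 177.
Jba85II cuts after base 3 of each site, so after positions 21, 47, 77, 119, 179.
Linear molecule, 5 cuts → 6 fragments:
  1–21 → 21 bp
  22–47 → 26 bp
  48–77 → 30 bp
  78–119 → 42 bp
  120–179 → 60 bp
  180–187 → 8 bp
Sorted largest to smallest: 60, 42, 30, 26, 21, 8 bp.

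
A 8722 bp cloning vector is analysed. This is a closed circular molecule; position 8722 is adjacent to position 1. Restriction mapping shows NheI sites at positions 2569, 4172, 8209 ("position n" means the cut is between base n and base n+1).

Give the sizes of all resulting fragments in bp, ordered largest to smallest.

4037, 3082, 1603 bp

Circular molecule, 3 cuts → 3 fragments:
  4172 − 2569 = 1603 bp
  8209 − 4172 = 4037 bp
  wrap: 8722 − 8209 + 2569 = 3082 bp
Sorted largest to smallest: 4037, 3082, 1603 bp.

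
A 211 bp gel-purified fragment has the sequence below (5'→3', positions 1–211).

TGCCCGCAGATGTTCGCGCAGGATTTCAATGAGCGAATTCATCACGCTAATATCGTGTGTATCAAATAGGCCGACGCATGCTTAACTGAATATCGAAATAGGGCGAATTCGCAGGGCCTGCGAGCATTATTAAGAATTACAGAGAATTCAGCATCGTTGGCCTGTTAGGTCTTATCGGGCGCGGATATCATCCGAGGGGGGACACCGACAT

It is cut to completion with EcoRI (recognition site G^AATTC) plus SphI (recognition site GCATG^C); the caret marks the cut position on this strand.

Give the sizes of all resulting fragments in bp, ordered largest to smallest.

EcoRI sites (GAATTC) start at positions 35, 105, 144.
EcoRI cuts after the first base of each site, so after positions 35, 105, 144.
The SphI site (GCATGC) starts at position 76.
SphI cuts after base 5 of each site (before the last base), so after position 80.
Combined cut positions: 35, 80, 105, 144.
Linear molecule, 4 cuts → 5 fragments:
  1–35 → 35 bp
  36–80 → 45 bp
  81–105 → 25 bp
  106–144 → 39 bp
  145–211 → 67 bp
Sorted largest to smallest: 67, 45, 39, 35, 25 bp.

67, 45, 39, 35, 25 bp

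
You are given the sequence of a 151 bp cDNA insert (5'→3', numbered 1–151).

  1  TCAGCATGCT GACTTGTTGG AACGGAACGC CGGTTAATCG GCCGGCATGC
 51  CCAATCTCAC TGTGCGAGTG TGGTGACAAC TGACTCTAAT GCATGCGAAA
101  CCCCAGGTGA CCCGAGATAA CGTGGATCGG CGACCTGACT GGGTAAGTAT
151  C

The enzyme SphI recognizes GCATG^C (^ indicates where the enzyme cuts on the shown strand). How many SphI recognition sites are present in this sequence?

3

GCATGC occurs starting at positions 4, 45, 91.
SphI cuts at 3 sites.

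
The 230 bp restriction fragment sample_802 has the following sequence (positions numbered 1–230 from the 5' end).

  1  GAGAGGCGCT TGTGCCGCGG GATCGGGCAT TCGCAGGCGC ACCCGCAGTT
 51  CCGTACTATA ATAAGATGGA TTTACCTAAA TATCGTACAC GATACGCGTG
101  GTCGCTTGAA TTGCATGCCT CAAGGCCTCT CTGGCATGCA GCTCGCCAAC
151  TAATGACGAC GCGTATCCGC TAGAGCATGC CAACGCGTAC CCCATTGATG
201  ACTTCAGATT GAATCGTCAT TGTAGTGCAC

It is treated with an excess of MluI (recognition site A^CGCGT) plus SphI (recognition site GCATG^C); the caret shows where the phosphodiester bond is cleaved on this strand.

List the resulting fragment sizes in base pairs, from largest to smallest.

94, 47, 23, 21, 21, 20, 4 bp

MluI sites (ACGCGT) start at positions 94, 159, 183.
MluI cuts after the first base of each site, so after positions 94, 159, 183.
SphI sites (GCATGC) start at positions 113, 134, 175.
SphI cuts after base 5 of each site (before the last base), so after positions 117, 138, 179.
Combined cut positions: 94, 117, 138, 159, 179, 183.
Linear molecule, 6 cuts → 7 fragments:
  1–94 → 94 bp
  95–117 → 23 bp
  118–138 → 21 bp
  139–159 → 21 bp
  160–179 → 20 bp
  180–183 → 4 bp
  184–230 → 47 bp
Sorted largest to smallest: 94, 47, 23, 21, 21, 20, 4 bp.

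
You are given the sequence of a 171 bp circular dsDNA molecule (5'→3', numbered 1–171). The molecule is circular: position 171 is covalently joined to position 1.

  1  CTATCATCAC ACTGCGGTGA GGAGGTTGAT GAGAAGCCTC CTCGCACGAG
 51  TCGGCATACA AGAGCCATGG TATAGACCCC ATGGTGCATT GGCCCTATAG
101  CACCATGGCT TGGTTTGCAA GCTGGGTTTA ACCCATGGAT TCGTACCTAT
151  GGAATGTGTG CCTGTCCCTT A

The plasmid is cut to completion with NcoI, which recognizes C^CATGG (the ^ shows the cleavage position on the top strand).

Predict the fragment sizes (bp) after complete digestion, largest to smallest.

103, 30, 24, 14 bp

NcoI sites (CCATGG) start at positions 65, 79, 103, 133.
NcoI cuts after the first base of each site, so after positions 65, 79, 103, 133.
Circular molecule, 4 cuts → 4 fragments:
  66–79 → 14 bp
  80–103 → 24 bp
  104–133 → 30 bp
  134–171 then 1–65 → 38 + 65 = 103 bp
Sorted largest to smallest: 103, 30, 24, 14 bp.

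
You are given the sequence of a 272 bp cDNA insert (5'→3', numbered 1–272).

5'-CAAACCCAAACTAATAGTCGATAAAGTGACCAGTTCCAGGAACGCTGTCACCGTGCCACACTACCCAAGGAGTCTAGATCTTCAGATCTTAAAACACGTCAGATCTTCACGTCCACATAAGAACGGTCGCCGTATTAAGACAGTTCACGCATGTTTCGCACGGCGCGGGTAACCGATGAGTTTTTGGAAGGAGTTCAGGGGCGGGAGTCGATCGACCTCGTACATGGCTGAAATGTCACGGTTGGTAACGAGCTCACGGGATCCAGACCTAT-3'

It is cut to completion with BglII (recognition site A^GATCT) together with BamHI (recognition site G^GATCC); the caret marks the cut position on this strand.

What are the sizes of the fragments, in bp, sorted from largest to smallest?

BglII sites (AGATCT) start at positions 76, 84, 101.
BglII cuts after the first base of each site, so after positions 76, 84, 101.
The BamHI site (GGATCC) starts at position 259.
BamHI cuts after the first base of each site, so after position 259.
Combined cut positions: 76, 84, 101, 259.
Linear molecule, 4 cuts → 5 fragments:
  1–76 → 76 bp
  77–84 → 8 bp
  85–101 → 17 bp
  102–259 → 158 bp
  260–272 → 13 bp
Sorted largest to smallest: 158, 76, 17, 13, 8 bp.

158, 76, 17, 13, 8 bp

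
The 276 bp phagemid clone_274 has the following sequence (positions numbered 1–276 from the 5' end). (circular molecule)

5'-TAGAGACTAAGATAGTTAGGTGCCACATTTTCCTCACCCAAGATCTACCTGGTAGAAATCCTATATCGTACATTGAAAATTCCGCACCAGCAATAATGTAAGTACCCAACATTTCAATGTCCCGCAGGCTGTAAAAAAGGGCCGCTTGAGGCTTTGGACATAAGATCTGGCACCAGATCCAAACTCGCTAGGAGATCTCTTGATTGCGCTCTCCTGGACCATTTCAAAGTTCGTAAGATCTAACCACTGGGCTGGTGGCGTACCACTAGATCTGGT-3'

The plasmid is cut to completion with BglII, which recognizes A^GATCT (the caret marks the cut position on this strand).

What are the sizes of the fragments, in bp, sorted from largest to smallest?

BglII sites (AGATCT) start at positions 41, 163, 193, 236, 268.
BglII cuts after the first base of each site, so after positions 41, 163, 193, 236, 268.
Circular molecule, 5 cuts → 5 fragments:
  42–163 → 122 bp
  164–193 → 30 bp
  194–236 → 43 bp
  237–268 → 32 bp
  269–276 then 1–41 → 8 + 41 = 49 bp
Sorted largest to smallest: 122, 49, 43, 32, 30 bp.

122, 49, 43, 32, 30 bp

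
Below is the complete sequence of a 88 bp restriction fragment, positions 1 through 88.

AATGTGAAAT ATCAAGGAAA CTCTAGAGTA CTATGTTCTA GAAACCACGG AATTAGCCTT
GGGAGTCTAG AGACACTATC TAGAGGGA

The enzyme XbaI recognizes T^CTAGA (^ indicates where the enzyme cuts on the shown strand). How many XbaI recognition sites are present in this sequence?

TCTAGA occurs starting at positions 22, 37, 66, 79.
XbaI cuts at 4 sites.

4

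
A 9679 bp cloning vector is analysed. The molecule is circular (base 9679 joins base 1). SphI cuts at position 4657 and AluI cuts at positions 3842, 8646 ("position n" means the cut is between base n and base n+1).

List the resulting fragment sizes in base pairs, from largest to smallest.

Combined cut positions (sorted): 3842, 4657, 8646.
Circular molecule, 3 cuts → 3 fragments:
  4657 − 3842 = 815 bp
  8646 − 4657 = 3989 bp
  wrap: 9679 − 8646 + 3842 = 4875 bp
Sorted largest to smallest: 4875, 3989, 815 bp.

4875, 3989, 815 bp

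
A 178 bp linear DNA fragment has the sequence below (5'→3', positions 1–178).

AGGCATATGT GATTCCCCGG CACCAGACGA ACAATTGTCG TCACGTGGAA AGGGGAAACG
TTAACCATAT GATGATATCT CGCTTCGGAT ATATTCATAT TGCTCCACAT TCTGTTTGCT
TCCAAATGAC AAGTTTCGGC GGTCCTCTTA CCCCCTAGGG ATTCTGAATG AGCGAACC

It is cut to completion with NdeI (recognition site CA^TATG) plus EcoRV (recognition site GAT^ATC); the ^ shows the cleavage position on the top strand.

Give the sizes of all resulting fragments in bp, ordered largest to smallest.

NdeI sites (CATATG) start at positions 4, 66.
NdeI cuts after base 2 of each site, so after positions 5, 67.
The EcoRV site (GATATC) starts at position 74.
EcoRV cuts after base 3 of each site, so after position 76.
Combined cut positions: 5, 67, 76.
Linear molecule, 3 cuts → 4 fragments:
  1–5 → 5 bp
  6–67 → 62 bp
  68–76 → 9 bp
  77–178 → 102 bp
Sorted largest to smallest: 102, 62, 9, 5 bp.

102, 62, 9, 5 bp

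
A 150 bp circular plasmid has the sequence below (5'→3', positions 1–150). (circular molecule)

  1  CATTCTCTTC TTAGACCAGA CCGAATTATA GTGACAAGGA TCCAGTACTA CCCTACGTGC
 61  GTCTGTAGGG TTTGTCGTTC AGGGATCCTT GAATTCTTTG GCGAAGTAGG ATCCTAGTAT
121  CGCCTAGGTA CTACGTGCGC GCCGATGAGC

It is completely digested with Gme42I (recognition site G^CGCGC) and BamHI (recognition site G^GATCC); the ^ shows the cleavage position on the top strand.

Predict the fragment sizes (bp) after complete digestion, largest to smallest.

51, 45, 28, 26 bp

The Gme42I site (GCGCGC) starts at position 137.
Gme42I cuts after the first base of each site, so after position 137.
BamHI sites (GGATCC) start at positions 38, 83, 109.
BamHI cuts after the first base of each site, so after positions 38, 83, 109.
Combined cut positions: 38, 83, 109, 137.
Circular molecule, 4 cuts → 4 fragments:
  39–83 → 45 bp
  84–109 → 26 bp
  110–137 → 28 bp
  138–150 then 1–38 → 13 + 38 = 51 bp
Sorted largest to smallest: 51, 45, 28, 26 bp.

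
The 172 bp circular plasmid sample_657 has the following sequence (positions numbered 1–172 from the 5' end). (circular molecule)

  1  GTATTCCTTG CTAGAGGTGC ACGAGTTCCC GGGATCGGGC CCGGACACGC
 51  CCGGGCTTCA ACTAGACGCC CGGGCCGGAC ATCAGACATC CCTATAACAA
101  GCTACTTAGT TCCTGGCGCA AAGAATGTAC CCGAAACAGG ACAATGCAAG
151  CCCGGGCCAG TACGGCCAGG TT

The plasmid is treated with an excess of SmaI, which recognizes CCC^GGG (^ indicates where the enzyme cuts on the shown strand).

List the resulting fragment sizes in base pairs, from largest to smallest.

82, 49, 22, 19 bp

SmaI sites (CCCGGG) start at positions 28, 50, 69, 151.
SmaI cuts after base 3 of each site, so after positions 30, 52, 71, 153.
Circular molecule, 4 cuts → 4 fragments:
  31–52 → 22 bp
  53–71 → 19 bp
  72–153 → 82 bp
  154–172 then 1–30 → 19 + 30 = 49 bp
Sorted largest to smallest: 82, 49, 22, 19 bp.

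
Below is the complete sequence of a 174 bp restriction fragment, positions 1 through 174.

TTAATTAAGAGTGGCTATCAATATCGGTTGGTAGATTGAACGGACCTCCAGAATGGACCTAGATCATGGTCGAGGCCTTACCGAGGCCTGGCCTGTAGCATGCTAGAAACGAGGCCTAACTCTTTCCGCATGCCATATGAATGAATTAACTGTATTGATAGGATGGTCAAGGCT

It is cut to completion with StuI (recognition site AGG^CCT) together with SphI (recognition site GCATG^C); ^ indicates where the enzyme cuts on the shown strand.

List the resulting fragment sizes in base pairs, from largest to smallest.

75, 42, 18, 16, 12, 11 bp

StuI sites (AGGCCT) start at positions 73, 84, 112.
StuI cuts after base 3 of each site, so after positions 75, 86, 114.
SphI sites (GCATGC) start at positions 98, 128.
SphI cuts after base 5 of each site (before the last base), so after positions 102, 132.
Combined cut positions: 75, 86, 102, 114, 132.
Linear molecule, 5 cuts → 6 fragments:
  1–75 → 75 bp
  76–86 → 11 bp
  87–102 → 16 bp
  103–114 → 12 bp
  115–132 → 18 bp
  133–174 → 42 bp
Sorted largest to smallest: 75, 42, 18, 16, 12, 11 bp.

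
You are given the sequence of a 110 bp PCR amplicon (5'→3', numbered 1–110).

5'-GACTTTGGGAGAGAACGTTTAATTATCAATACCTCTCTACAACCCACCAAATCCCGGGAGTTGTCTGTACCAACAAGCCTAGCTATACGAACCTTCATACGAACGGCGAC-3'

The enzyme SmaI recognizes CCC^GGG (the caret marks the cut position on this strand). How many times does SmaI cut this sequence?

1

CCCGGG occurs starting at position 53.
SmaI cuts at 1 site.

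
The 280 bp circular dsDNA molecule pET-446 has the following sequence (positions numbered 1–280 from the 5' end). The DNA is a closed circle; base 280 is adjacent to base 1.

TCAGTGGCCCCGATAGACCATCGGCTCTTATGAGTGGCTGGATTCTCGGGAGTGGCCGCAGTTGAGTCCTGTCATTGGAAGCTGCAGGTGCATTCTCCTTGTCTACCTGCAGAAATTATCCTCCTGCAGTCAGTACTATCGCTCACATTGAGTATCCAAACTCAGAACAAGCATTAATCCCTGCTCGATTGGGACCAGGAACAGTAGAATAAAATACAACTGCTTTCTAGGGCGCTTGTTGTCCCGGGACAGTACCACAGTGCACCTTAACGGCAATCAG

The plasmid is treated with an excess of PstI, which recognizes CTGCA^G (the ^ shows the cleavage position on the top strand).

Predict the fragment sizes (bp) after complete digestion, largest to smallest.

238, 25, 17 bp

PstI sites (CTGCAG) start at positions 82, 107, 124.
PstI cuts after base 5 of each site (before the last base), so after positions 86, 111, 128.
Circular molecule, 3 cuts → 3 fragments:
  87–111 → 25 bp
  112–128 → 17 bp
  129–280 then 1–86 → 152 + 86 = 238 bp
Sorted largest to smallest: 238, 25, 17 bp.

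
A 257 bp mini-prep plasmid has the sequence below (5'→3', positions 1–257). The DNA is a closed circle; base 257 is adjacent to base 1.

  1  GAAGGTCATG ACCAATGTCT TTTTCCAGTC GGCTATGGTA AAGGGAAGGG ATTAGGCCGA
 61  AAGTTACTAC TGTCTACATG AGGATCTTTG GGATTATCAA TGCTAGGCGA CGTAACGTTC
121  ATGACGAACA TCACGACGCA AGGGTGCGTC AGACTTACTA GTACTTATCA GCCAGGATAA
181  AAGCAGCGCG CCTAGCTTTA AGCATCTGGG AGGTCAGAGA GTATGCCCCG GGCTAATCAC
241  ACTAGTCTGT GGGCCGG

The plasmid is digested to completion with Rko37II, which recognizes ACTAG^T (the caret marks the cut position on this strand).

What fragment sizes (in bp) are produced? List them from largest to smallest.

Rko37II sites (ACTAGT) start at positions 157, 241.
Rko37II cuts after base 5 of each site (before the last base), so after positions 161, 245.
Circular molecule, 2 cuts → 2 fragments:
  162–245 → 84 bp
  246–257 then 1–161 → 12 + 161 = 173 bp
Sorted largest to smallest: 173, 84 bp.

173, 84 bp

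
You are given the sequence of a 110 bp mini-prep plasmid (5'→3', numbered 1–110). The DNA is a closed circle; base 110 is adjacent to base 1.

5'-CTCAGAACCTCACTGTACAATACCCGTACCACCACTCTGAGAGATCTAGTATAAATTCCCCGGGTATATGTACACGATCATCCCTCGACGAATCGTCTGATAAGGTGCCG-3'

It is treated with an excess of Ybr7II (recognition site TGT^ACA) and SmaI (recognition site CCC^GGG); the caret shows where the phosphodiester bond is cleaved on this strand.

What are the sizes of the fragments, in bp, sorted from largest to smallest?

55, 45, 10 bp

Ybr7II sites (TGTACA) start at positions 14, 69.
Ybr7II cuts after base 3 of each site, so after positions 16, 71.
The SmaI site (CCCGGG) starts at position 59.
SmaI cuts after base 3 of each site, so after position 61.
Combined cut positions: 16, 61, 71.
Circular molecule, 3 cuts → 3 fragments:
  17–61 → 45 bp
  62–71 → 10 bp
  72–110 then 1–16 → 39 + 16 = 55 bp
Sorted largest to smallest: 55, 45, 10 bp.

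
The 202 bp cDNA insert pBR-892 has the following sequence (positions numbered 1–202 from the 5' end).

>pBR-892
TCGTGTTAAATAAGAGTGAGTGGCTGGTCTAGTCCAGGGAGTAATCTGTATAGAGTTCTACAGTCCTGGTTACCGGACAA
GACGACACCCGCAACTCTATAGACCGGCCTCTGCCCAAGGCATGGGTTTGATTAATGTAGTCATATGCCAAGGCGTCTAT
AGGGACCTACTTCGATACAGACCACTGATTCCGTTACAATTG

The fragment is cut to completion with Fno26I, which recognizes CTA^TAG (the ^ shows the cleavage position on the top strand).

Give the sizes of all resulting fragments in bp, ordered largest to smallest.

Fno26I sites (CTATAG) start at positions 97, 157.
Fno26I cuts after base 3 of each site, so after positions 99, 159.
Linear molecule, 2 cuts → 3 fragments:
  1–99 → 99 bp
  100–159 → 60 bp
  160–202 → 43 bp
Sorted largest to smallest: 99, 60, 43 bp.

99, 60, 43 bp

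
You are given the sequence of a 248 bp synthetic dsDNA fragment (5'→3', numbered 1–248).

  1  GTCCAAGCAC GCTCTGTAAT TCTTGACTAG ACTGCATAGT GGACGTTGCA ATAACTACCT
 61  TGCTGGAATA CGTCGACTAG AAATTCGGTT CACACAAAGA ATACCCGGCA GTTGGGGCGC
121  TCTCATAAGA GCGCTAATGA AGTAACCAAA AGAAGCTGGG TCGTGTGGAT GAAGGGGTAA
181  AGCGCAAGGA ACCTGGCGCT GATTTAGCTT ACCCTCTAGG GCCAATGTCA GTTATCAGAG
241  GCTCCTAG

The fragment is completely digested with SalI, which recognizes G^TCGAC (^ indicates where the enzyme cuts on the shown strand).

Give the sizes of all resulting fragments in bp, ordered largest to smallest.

176, 72 bp

The SalI site (GTCGAC) starts at position 72.
SalI cuts after the first base of each site, so after position 72.
Linear molecule, 1 cut → 2 fragments:
  1–72 → 72 bp
  73–248 → 176 bp
Sorted largest to smallest: 176, 72 bp.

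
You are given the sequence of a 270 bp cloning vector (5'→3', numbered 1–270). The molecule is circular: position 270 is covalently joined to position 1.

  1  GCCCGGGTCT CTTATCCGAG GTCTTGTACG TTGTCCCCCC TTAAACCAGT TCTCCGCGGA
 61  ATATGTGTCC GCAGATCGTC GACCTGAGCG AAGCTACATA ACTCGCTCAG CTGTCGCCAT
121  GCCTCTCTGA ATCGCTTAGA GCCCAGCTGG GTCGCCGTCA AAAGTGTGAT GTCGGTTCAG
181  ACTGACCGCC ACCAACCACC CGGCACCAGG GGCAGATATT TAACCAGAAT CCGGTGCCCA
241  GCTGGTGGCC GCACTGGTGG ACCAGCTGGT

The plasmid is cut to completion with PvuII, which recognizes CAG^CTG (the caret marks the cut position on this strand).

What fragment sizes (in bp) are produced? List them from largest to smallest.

PvuII sites (CAGCTG) start at positions 108, 144, 239, 263.
PvuII cuts after base 3 of each site, so after positions 110, 146, 241, 265.
Circular molecule, 4 cuts → 4 fragments:
  111–146 → 36 bp
  147–241 → 95 bp
  242–265 → 24 bp
  266–270 then 1–110 → 5 + 110 = 115 bp
Sorted largest to smallest: 115, 95, 36, 24 bp.

115, 95, 36, 24 bp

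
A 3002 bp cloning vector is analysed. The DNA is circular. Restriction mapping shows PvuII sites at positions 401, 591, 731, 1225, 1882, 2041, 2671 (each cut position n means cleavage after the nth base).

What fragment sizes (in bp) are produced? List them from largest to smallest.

732, 657, 630, 494, 190, 159, 140 bp

Circular molecule, 7 cuts → 7 fragments:
  591 − 401 = 190 bp
  731 − 591 = 140 bp
  1225 − 731 = 494 bp
  1882 − 1225 = 657 bp
  2041 − 1882 = 159 bp
  2671 − 2041 = 630 bp
  wrap: 3002 − 2671 + 401 = 732 bp
Sorted largest to smallest: 732, 657, 630, 494, 190, 159, 140 bp.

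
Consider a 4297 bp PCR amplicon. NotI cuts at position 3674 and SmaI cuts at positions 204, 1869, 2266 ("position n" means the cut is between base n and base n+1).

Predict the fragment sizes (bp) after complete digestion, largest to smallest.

Combined cut positions (sorted): 204, 1869, 2266, 3674.
Linear molecule, 4 cuts → 5 fragments:
  204 − 0 = 204 bp
  1869 − 204 = 1665 bp
  2266 − 1869 = 397 bp
  3674 − 2266 = 1408 bp
  4297 − 3674 = 623 bp
Sorted largest to smallest: 1665, 1408, 623, 397, 204 bp.

1665, 1408, 623, 397, 204 bp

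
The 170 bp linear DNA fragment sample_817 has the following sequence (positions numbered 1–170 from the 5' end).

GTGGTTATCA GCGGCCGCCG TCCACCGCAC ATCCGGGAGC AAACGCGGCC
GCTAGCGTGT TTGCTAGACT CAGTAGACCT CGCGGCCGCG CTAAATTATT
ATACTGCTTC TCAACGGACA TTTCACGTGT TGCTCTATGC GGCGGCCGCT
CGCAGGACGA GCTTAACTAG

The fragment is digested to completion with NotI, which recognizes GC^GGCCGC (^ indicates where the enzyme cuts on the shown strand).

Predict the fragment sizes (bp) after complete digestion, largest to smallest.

60, 37, 34, 27, 12 bp

NotI sites (GCGGCCGC) start at positions 11, 45, 82, 142.
NotI cuts after base 2 of each site, so after positions 12, 46, 83, 143.
Linear molecule, 4 cuts → 5 fragments:
  1–12 → 12 bp
  13–46 → 34 bp
  47–83 → 37 bp
  84–143 → 60 bp
  144–170 → 27 bp
Sorted largest to smallest: 60, 37, 34, 27, 12 bp.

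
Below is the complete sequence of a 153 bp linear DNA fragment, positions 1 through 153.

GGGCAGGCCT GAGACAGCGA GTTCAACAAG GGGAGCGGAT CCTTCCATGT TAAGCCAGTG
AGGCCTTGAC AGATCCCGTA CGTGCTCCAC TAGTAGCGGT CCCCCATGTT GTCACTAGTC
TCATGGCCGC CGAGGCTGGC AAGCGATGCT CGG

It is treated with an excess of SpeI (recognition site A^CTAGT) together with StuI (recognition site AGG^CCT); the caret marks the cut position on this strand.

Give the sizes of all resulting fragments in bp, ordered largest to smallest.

SpeI sites (ACTAGT) start at positions 89, 114.
SpeI cuts after the first base of each site, so after positions 89, 114.
StuI sites (AGGCCT) start at positions 5, 61.
StuI cuts after base 3 of each site, so after positions 7, 63.
Combined cut positions: 7, 63, 89, 114.
Linear molecule, 4 cuts → 5 fragments:
  1–7 → 7 bp
  8–63 → 56 bp
  64–89 → 26 bp
  90–114 → 25 bp
  115–153 → 39 bp
Sorted largest to smallest: 56, 39, 26, 25, 7 bp.

56, 39, 26, 25, 7 bp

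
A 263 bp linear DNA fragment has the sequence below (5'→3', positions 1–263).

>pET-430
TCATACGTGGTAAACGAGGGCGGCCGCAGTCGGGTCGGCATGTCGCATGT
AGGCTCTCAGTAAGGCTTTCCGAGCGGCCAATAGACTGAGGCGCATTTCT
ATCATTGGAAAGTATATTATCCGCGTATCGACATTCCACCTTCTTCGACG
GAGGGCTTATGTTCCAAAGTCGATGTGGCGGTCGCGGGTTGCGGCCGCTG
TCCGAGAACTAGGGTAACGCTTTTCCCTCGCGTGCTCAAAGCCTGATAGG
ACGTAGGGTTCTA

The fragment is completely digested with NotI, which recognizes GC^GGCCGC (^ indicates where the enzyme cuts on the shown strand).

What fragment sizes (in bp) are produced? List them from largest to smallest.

NotI sites (GCGGCCGC) start at positions 20, 191.
NotI cuts after base 2 of each site, so after positions 21, 192.
Linear molecule, 2 cuts → 3 fragments:
  1–21 → 21 bp
  22–192 → 171 bp
  193–263 → 71 bp
Sorted largest to smallest: 171, 71, 21 bp.

171, 71, 21 bp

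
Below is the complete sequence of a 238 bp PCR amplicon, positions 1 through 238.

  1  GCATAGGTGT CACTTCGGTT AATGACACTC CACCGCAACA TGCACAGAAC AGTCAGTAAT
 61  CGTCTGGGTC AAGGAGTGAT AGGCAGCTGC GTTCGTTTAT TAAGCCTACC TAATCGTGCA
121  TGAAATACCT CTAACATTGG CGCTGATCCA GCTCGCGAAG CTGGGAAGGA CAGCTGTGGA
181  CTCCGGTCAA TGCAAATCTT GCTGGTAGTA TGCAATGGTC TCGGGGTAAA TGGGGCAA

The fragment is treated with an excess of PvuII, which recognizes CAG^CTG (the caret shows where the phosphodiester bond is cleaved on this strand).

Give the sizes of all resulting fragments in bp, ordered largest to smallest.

PvuII sites (CAGCTG) start at positions 84, 171.
PvuII cuts after base 3 of each site, so after positions 86, 173.
Linear molecule, 2 cuts → 3 fragments:
  1–86 → 86 bp
  87–173 → 87 bp
  174–238 → 65 bp
Sorted largest to smallest: 87, 86, 65 bp.

87, 86, 65 bp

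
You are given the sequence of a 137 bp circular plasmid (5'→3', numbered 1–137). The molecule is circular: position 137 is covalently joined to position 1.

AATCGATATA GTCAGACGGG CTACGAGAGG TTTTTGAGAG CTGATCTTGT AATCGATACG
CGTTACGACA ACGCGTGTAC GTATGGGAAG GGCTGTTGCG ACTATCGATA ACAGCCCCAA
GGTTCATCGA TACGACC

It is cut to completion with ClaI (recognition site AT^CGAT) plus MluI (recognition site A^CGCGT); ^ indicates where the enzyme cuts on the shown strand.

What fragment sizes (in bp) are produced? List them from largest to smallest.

ClaI sites (ATCGAT) start at positions 2, 52, 104, 126.
ClaI cuts after base 2 of each site, so after positions 3, 53, 105, 127.
MluI sites (ACGCGT) start at positions 58, 71.
MluI cuts after the first base of each site, so after positions 58, 71.
Combined cut positions: 3, 53, 58, 71, 105, 127.
Circular molecule, 6 cuts → 6 fragments:
  4–53 → 50 bp
  54–58 → 5 bp
  59–71 → 13 bp
  72–105 → 34 bp
  106–127 → 22 bp
  128–137 then 1–3 → 10 + 3 = 13 bp
Sorted largest to smallest: 50, 34, 22, 13, 13, 5 bp.

50, 34, 22, 13, 13, 5 bp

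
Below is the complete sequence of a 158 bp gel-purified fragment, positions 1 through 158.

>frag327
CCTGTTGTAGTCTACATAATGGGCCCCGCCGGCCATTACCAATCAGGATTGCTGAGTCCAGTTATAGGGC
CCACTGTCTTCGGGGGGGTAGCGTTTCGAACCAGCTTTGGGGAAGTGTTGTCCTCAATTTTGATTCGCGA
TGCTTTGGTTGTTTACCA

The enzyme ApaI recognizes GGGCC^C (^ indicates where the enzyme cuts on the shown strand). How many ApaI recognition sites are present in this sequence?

2

GGGCCC occurs starting at positions 21, 67.
ApaI cuts at 2 sites.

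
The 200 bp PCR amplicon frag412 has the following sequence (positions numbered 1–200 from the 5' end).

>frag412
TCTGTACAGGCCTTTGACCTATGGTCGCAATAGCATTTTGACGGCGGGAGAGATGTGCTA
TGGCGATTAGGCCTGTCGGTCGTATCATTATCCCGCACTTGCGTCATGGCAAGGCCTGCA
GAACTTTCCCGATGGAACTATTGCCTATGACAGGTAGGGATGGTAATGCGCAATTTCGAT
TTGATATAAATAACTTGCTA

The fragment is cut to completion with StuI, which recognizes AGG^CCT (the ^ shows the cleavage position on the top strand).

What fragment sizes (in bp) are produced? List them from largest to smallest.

86, 61, 43, 10 bp

StuI sites (AGGCCT) start at positions 8, 69, 112.
StuI cuts after base 3 of each site, so after positions 10, 71, 114.
Linear molecule, 3 cuts → 4 fragments:
  1–10 → 10 bp
  11–71 → 61 bp
  72–114 → 43 bp
  115–200 → 86 bp
Sorted largest to smallest: 86, 61, 43, 10 bp.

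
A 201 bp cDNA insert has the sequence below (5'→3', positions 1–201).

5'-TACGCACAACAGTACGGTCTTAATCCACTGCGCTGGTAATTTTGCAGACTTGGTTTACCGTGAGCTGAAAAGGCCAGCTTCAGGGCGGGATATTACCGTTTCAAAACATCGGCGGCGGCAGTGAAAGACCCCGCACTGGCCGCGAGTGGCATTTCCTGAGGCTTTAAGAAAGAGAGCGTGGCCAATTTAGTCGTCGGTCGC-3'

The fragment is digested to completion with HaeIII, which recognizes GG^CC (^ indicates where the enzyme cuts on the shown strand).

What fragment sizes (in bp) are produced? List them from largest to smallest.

HaeIII sites (GGCC) start at positions 72, 138, 180.
HaeIII cuts after base 2 of each site, so after positions 73, 139, 181.
Linear molecule, 3 cuts → 4 fragments:
  1–73 → 73 bp
  74–139 → 66 bp
  140–181 → 42 bp
  182–201 → 20 bp
Sorted largest to smallest: 73, 66, 42, 20 bp.

73, 66, 42, 20 bp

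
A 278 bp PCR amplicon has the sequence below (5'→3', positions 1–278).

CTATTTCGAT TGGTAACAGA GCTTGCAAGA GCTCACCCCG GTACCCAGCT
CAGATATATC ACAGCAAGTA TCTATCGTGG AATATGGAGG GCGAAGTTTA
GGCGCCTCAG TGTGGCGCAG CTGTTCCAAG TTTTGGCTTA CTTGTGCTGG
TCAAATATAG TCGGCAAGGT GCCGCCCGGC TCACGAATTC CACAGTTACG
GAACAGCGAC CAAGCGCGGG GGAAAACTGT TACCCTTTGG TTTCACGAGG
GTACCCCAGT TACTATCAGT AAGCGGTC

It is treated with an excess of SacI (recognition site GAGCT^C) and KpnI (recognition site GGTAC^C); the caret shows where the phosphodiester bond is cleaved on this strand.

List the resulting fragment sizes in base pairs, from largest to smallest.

210, 33, 24, 11 bp

The SacI site (GAGCTC) starts at position 29.
SacI cuts after base 5 of each site (before the last base), so after position 33.
KpnI sites (GGTACC) start at positions 40, 250.
KpnI cuts after base 5 of each site (before the last base), so after positions 44, 254.
Combined cut positions: 33, 44, 254.
Linear molecule, 3 cuts → 4 fragments:
  1–33 → 33 bp
  34–44 → 11 bp
  45–254 → 210 bp
  255–278 → 24 bp
Sorted largest to smallest: 210, 33, 24, 11 bp.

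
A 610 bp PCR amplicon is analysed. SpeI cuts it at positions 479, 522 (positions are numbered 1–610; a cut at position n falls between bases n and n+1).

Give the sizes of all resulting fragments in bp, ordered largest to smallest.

Linear molecule, 2 cuts → 3 fragments:
  479 − 0 = 479 bp
  522 − 479 = 43 bp
  610 − 522 = 88 bp
Sorted largest to smallest: 479, 88, 43 bp.

479, 88, 43 bp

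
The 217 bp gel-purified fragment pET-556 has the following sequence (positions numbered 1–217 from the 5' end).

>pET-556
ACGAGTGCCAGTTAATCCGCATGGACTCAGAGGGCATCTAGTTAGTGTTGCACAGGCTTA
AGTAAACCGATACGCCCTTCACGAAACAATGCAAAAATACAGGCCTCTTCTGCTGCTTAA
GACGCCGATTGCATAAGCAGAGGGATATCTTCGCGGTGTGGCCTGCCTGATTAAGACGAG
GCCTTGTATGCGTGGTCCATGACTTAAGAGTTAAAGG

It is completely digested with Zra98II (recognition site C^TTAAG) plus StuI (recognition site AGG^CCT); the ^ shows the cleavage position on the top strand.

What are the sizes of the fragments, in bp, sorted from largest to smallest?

65, 57, 46, 22, 14, 13 bp

Zra98II sites (CTTAAG) start at positions 57, 116, 203.
Zra98II cuts after the first base of each site, so after positions 57, 116, 203.
StuI sites (AGGCCT) start at positions 101, 179.
StuI cuts after base 3 of each site, so after positions 103, 181.
Combined cut positions: 57, 103, 116, 181, 203.
Linear molecule, 5 cuts → 6 fragments:
  1–57 → 57 bp
  58–103 → 46 bp
  104–116 → 13 bp
  117–181 → 65 bp
  182–203 → 22 bp
  204–217 → 14 bp
Sorted largest to smallest: 65, 57, 46, 22, 14, 13 bp.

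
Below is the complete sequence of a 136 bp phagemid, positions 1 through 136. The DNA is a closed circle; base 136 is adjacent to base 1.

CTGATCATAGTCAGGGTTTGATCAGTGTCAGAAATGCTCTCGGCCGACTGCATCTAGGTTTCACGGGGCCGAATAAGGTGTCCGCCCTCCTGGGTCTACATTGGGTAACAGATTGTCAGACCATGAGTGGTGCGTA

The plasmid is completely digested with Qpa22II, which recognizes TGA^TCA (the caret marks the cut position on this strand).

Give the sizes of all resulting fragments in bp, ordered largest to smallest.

Qpa22II sites (TGATCA) start at positions 2, 19.
Qpa22II cuts after base 3 of each site, so after positions 4, 21.
Circular molecule, 2 cuts → 2 fragments:
  5–21 → 17 bp
  22–136 then 1–4 → 115 + 4 = 119 bp
Sorted largest to smallest: 119, 17 bp.

119, 17 bp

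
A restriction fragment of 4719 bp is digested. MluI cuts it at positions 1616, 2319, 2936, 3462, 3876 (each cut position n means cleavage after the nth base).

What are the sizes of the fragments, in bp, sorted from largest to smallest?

Linear molecule, 5 cuts → 6 fragments:
  1616 − 0 = 1616 bp
  2319 − 1616 = 703 bp
  2936 − 2319 = 617 bp
  3462 − 2936 = 526 bp
  3876 − 3462 = 414 bp
  4719 − 3876 = 843 bp
Sorted largest to smallest: 1616, 843, 703, 617, 526, 414 bp.

1616, 843, 703, 617, 526, 414 bp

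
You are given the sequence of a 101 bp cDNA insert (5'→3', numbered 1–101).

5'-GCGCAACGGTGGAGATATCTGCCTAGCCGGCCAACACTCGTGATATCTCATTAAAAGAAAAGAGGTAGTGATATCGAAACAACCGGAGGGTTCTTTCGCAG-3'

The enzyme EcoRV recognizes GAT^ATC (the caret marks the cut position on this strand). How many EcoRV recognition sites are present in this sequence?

GATATC occurs starting at positions 14, 42, 70.
EcoRV cuts at 3 sites.

3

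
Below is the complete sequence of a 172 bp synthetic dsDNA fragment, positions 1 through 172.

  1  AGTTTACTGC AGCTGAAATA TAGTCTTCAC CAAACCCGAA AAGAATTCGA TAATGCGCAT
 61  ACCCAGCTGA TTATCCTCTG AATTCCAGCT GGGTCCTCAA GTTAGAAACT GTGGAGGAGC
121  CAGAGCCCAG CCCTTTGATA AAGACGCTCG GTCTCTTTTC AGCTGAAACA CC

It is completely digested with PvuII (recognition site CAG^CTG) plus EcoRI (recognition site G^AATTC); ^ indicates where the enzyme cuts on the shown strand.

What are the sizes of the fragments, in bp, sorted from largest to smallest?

PvuII sites (CAGCTG) start at positions 10, 64, 86, 160.
PvuII cuts after base 3 of each site, so after positions 12, 66, 88, 162.
EcoRI sites (GAATTC) start at positions 43, 80.
EcoRI cuts after the first base of each site, so after positions 43, 80.
Combined cut positions: 12, 43, 66, 80, 88, 162.
Linear molecule, 6 cuts → 7 fragments:
  1–12 → 12 bp
  13–43 → 31 bp
  44–66 → 23 bp
  67–80 → 14 bp
  81–88 → 8 bp
  89–162 → 74 bp
  163–172 → 10 bp
Sorted largest to smallest: 74, 31, 23, 14, 12, 10, 8 bp.

74, 31, 23, 14, 12, 10, 8 bp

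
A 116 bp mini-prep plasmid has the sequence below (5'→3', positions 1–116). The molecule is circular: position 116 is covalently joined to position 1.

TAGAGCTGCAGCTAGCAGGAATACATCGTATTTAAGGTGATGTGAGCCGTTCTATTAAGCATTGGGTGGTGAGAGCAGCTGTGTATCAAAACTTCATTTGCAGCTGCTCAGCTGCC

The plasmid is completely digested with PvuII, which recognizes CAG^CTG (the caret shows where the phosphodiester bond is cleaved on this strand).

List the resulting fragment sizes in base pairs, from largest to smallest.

83, 25, 8 bp

PvuII sites (CAGCTG) start at positions 76, 101, 109.
PvuII cuts after base 3 of each site, so after positions 78, 103, 111.
Circular molecule, 3 cuts → 3 fragments:
  79–103 → 25 bp
  104–111 → 8 bp
  112–116 then 1–78 → 5 + 78 = 83 bp
Sorted largest to smallest: 83, 25, 8 bp.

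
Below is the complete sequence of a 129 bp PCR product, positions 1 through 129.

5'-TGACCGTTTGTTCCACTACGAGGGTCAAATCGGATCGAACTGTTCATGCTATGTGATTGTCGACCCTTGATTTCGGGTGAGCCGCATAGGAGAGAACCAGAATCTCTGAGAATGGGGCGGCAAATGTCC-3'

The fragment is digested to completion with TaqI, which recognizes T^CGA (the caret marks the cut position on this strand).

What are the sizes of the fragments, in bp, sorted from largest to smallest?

TaqI sites (TCGA) start at positions 35, 60.
TaqI cuts after the first base of each site, so after positions 35, 60.
Linear molecule, 2 cuts → 3 fragments:
  1–35 → 35 bp
  36–60 → 25 bp
  61–129 → 69 bp
Sorted largest to smallest: 69, 35, 25 bp.

69, 35, 25 bp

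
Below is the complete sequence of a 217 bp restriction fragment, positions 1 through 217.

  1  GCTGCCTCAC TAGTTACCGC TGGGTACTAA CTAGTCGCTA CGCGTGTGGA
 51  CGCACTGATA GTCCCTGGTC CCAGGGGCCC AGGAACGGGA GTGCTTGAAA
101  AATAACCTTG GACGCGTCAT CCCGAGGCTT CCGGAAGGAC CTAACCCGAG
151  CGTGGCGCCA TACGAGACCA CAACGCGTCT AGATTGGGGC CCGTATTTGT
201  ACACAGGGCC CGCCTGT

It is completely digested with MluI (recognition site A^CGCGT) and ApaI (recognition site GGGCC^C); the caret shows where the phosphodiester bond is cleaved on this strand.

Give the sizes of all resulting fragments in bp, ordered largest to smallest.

MluI sites (ACGCGT) start at positions 40, 112, 173.
MluI cuts after the first base of each site, so after positions 40, 112, 173.
ApaI sites (GGGCCC) start at positions 75, 187, 206.
ApaI cuts after base 5 of each site (before the last base), so after positions 79, 191, 210.
Combined cut positions: 40, 79, 112, 173, 191, 210.
Linear molecule, 6 cuts → 7 fragments:
  1–40 → 40 bp
  41–79 → 39 bp
  80–112 → 33 bp
  113–173 → 61 bp
  174–191 → 18 bp
  192–210 → 19 bp
  211–217 → 7 bp
Sorted largest to smallest: 61, 40, 39, 33, 19, 18, 7 bp.

61, 40, 39, 33, 19, 18, 7 bp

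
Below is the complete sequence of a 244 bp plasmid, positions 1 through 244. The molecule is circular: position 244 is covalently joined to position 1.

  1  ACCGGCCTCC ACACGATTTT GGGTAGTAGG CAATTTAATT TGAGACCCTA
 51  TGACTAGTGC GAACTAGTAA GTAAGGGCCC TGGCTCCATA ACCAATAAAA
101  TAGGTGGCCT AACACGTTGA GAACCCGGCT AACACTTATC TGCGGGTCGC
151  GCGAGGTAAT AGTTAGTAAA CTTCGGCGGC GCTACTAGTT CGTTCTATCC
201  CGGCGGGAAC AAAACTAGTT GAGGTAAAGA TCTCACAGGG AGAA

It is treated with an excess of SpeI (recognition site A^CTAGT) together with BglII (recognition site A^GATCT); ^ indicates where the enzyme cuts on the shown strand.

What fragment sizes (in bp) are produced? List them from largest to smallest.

SpeI sites (ACTAGT) start at positions 53, 63, 184, 214.
SpeI cuts after the first base of each site, so after positions 53, 63, 184, 214.
The BglII site (AGATCT) starts at position 228.
BglII cuts after the first base of each site, so after position 228.
Combined cut positions: 53, 63, 184, 214, 228.
Circular molecule, 5 cuts → 5 fragments:
  54–63 → 10 bp
  64–184 → 121 bp
  185–214 → 30 bp
  215–228 → 14 bp
  229–244 then 1–53 → 16 + 53 = 69 bp
Sorted largest to smallest: 121, 69, 30, 14, 10 bp.

121, 69, 30, 14, 10 bp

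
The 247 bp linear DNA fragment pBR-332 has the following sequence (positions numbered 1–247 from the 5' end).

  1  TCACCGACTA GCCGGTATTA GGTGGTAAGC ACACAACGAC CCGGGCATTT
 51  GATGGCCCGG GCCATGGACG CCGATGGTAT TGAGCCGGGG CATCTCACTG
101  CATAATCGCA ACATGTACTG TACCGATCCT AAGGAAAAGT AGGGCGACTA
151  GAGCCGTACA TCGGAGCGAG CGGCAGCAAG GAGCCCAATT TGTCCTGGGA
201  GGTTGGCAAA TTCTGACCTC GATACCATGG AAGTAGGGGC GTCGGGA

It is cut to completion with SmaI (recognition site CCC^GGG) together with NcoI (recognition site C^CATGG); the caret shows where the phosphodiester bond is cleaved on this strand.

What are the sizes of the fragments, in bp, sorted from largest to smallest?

163, 42, 22, 16, 4 bp

SmaI sites (CCCGGG) start at positions 40, 56.
SmaI cuts after base 3 of each site, so after positions 42, 58.
NcoI sites (CCATGG) start at positions 62, 225.
NcoI cuts after the first base of each site, so after positions 62, 225.
Combined cut positions: 42, 58, 62, 225.
Linear molecule, 4 cuts → 5 fragments:
  1–42 → 42 bp
  43–58 → 16 bp
  59–62 → 4 bp
  63–225 → 163 bp
  226–247 → 22 bp
Sorted largest to smallest: 163, 42, 22, 16, 4 bp.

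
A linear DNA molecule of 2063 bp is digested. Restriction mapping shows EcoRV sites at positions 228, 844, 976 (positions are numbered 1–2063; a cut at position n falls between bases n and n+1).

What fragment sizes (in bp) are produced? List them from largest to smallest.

Linear molecule, 3 cuts → 4 fragments:
  228 − 0 = 228 bp
  844 − 228 = 616 bp
  976 − 844 = 132 bp
  2063 − 976 = 1087 bp
Sorted largest to smallest: 1087, 616, 228, 132 bp.

1087, 616, 228, 132 bp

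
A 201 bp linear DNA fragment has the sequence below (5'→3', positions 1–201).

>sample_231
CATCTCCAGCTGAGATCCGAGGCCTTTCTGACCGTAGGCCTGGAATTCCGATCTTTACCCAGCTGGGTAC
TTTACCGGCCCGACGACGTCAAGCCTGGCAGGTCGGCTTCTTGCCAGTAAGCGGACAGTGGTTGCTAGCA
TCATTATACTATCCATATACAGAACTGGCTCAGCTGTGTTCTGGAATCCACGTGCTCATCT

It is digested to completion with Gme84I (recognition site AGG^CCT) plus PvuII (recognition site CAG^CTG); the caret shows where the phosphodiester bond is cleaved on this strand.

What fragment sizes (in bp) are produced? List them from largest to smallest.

Gme84I sites (AGGCCT) start at positions 20, 36.
Gme84I cuts after base 3 of each site, so after positions 22, 38.
PvuII sites (CAGCTG) start at positions 7, 60, 171.
PvuII cuts after base 3 of each site, so after positions 9, 62, 173.
Combined cut positions: 9, 22, 38, 62, 173.
Linear molecule, 5 cuts → 6 fragments:
  1–9 → 9 bp
  10–22 → 13 bp
  23–38 → 16 bp
  39–62 → 24 bp
  63–173 → 111 bp
  174–201 → 28 bp
Sorted largest to smallest: 111, 28, 24, 16, 13, 9 bp.

111, 28, 24, 16, 13, 9 bp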